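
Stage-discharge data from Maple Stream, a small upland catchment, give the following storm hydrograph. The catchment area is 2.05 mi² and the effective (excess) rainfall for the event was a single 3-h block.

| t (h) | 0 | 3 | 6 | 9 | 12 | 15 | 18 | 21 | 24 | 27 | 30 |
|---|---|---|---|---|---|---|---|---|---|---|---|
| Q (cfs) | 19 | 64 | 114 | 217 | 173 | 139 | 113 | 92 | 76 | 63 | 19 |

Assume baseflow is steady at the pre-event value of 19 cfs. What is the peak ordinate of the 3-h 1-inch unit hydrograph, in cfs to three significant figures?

Direct runoff: 0.0, 45.0, 95.0, 198.0, 154.0, 120.0, 94.0, 73.0, 57.0, 44.0, 0.0 cfs; ΣQ_DR = 880.0 cfs, peak = 198.0 cfs.
Runoff depth d = ΣQ_DR·Δt / A = 880.0 × 10800 / (2.05 mi²) = 1.996 in.
The 1-inch UH is the DRH scaled by (1 in)/d, so U_p = 198.0 × 1/1.996 = 99.2 cfs.

U_p ≈ 99.2 cfs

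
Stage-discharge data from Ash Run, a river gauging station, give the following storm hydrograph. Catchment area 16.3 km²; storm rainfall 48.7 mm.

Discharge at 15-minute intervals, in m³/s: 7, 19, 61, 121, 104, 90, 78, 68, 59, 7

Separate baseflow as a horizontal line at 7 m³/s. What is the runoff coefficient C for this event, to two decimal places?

C ≈ 0.62

ΣQ_DR = 544.0 m³/s; V = ΣQ_DR·Δt = 4.896 × 10^5 m³.
Runoff depth d = V / A = 30.04 mm.
C = d / P = 30.04 / 48.7 = 0.62.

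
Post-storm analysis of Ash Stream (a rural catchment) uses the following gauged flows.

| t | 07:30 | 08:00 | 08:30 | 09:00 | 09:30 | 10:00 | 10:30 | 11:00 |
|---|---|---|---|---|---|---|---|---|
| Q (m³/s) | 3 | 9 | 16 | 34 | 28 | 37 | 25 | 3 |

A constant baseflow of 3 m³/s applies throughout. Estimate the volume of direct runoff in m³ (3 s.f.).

Direct-runoff ordinates (Q − Q_b): 0.0, 6.0, 13.0, 31.0, 25.0, 34.0, 22.0, 0.0 m³/s.
ΣQ_DR = 131.0 m³/s.
With Δt = 0.5 h = 1800 s, V = ΣQ_DR · Δt = 131.0 × 1800 = 2.36 × 10^5 m³.

V ≈ 2.36 × 10^5 m³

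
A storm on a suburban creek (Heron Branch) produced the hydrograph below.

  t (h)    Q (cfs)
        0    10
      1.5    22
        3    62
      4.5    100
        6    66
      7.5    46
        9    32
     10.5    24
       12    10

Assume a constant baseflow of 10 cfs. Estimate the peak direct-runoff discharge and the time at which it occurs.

Subtracting baseflow gives direct-runoff ordinates: 0.0, 12.0, 52.0, 90.0, 56.0, 36.0, 22.0, 14.0, 0.0 cfs.
The maximum is 90.0 cfs, occurring at the reading for t = 4.5 h.

Q_p = 90.0 cfs at t = 4.5 h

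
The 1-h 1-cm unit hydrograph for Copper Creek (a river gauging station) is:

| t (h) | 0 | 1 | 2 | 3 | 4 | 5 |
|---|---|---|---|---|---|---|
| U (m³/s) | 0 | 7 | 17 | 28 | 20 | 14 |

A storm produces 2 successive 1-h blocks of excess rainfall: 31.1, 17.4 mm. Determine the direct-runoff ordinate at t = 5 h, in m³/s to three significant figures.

Q ≈ 78.3 m³/s

By discrete convolution, Q_j = Σ (P_i / 10 mm) · U_{j−i}.
At t = 5 h (j=5): Q = (31.1/10)·14 + (17.4/10)·20 = 78.3 m³/s.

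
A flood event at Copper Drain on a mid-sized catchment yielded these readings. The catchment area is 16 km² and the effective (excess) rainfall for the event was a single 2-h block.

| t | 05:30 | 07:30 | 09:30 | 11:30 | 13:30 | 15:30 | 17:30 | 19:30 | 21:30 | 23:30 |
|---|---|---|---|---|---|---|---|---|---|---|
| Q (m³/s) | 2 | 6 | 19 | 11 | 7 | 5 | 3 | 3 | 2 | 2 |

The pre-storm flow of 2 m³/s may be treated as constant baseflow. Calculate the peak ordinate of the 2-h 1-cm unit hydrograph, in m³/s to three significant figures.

U_p ≈ 9.44 m³/s

Direct runoff: 0.0, 4.0, 17.0, 9.0, 5.0, 3.0, 1.0, 1.0, 0.0, 0.0 m³/s; ΣQ_DR = 40.00 m³/s, peak = 17.0 m³/s.
Runoff depth d = ΣQ_DR·Δt / A = 40.00 × 7200 / (16 km²) = 18.00 mm.
The 1-cm UH is the DRH scaled by (10 mm)/d, so U_p = 17.0 × 10/18.00 = 9.44 m³/s.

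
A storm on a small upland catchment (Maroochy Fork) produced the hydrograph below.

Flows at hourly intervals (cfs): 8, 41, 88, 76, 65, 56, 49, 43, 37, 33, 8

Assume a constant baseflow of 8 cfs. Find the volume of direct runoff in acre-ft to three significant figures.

V ≈ 34.4 acre-ft

Direct-runoff ordinates (Q − Q_b): 0.0, 33.0, 80.0, 68.0, 57.0, 48.0, 41.0, 35.0, 29.0, 25.0, 0.0 cfs.
ΣQ_DR = 416.0 cfs.
With Δt = 1 h = 3600 s, V = ΣQ_DR · Δt = 416.0 × 3600 = 1.50 × 10^6 ft³ = 34.4 acre-ft.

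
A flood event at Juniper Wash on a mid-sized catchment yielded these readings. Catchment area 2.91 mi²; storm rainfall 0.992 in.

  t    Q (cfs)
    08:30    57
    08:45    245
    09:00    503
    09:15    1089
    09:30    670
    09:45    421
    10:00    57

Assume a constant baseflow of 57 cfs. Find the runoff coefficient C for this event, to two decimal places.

ΣQ_DR = 2643 cfs; V = ΣQ_DR·Δt = 2.379 × 10^6 ft³.
Runoff depth d = V / A = 0.3519 in.
C = d / P = 0.3519 / 0.992 = 0.35.

C ≈ 0.35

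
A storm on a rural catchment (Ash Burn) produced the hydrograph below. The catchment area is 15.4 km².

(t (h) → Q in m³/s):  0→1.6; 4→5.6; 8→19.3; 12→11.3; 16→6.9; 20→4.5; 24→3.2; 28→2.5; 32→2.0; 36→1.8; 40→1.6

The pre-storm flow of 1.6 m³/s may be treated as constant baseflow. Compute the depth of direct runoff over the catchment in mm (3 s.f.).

Direct runoff: 0.0, 4.0, 17.7, 9.7, 5.3, 2.9, 1.6, 0.9, 0.4, 0.2, 0.0 m³/s; ΣQ_DR = 42.70 m³/s.
V = ΣQ_DR · Δt = 42.70 × 14400 s = 6.149 × 10^5 m³.
Over A = 15.4 km², depth = V / A = 39.9 mm.

d ≈ 39.9 mm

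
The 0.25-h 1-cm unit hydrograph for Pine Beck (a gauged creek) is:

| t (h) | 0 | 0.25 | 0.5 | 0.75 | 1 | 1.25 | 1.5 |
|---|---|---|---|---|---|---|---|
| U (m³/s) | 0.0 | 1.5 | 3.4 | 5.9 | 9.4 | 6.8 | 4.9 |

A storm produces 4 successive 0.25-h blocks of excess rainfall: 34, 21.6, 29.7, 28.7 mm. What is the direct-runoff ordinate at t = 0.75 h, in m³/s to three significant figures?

Q ≈ 31.9 m³/s

By discrete convolution, Q_j = Σ (P_i / 10 mm) · U_{j−i}.
At t = 0.75 h (j=3): Q = (34/10)·5.9 + (21.6/10)·3.4 + (29.7/10)·1.5 + (28.7/10)·0.0 = 31.9 m³/s.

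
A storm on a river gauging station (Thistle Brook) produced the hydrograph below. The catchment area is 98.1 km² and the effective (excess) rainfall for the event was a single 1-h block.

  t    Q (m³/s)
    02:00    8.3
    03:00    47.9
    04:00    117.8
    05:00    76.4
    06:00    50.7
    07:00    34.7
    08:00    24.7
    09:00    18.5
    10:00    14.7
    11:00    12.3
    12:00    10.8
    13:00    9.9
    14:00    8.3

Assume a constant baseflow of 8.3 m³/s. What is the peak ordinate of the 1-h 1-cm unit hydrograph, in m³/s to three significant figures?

U_p ≈ 91.2 m³/s

Direct runoff: 0.0, 39.6, 109.5, 68.1, 42.4, 26.4, 16.4, 10.2, 6.4, 4.0, 2.5, 1.6, 0.0 m³/s; ΣQ_DR = 327.1 m³/s, peak = 109.5 m³/s.
Runoff depth d = ΣQ_DR·Δt / A = 327.1 × 3600 / (98.1 km²) = 12.00 mm.
The 1-cm UH is the DRH scaled by (10 mm)/d, so U_p = 109.5 × 10/12.00 = 91.2 m³/s.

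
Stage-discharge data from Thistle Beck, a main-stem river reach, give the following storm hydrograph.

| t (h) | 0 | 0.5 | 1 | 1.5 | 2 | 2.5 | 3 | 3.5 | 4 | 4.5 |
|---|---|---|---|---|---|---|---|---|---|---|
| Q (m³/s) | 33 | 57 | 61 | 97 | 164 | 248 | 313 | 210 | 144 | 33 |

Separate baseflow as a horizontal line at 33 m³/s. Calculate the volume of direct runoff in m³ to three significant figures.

V ≈ 1.85 × 10^6 m³

Direct-runoff ordinates (Q − Q_b): 0.0, 24.0, 28.0, 64.0, 131.0, 215.0, 280.0, 177.0, 111.0, 0.0 m³/s.
ΣQ_DR = 1030 m³/s.
With Δt = 0.5 h = 1800 s, V = ΣQ_DR · Δt = 1030 × 1800 = 1.85 × 10^6 m³.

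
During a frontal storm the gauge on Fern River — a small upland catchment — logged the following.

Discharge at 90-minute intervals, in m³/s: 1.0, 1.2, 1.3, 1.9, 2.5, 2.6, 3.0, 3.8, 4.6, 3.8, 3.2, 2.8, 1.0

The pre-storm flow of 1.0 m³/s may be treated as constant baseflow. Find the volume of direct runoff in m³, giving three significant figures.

V ≈ 1.06 × 10^5 m³

Direct-runoff ordinates (Q − Q_b): 0.0, 0.2, 0.3, 0.9, 1.5, 1.6, 2.0, 2.8, 3.6, 2.8, 2.2, 1.8, 0.0 m³/s.
ΣQ_DR = 19.70 m³/s.
With Δt = 1.5 h = 5400 s, V = ΣQ_DR · Δt = 19.70 × 5400 = 1.06 × 10^5 m³.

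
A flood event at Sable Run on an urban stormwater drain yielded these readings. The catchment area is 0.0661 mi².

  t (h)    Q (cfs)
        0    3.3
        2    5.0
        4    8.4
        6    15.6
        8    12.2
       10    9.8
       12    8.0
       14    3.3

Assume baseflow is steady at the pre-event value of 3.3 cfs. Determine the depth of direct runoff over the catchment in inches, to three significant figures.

d ≈ 1.84 in

Direct runoff: 0.0, 1.7, 5.1, 12.3, 8.9, 6.5, 4.7, 0.0 cfs; ΣQ_DR = 39.20 cfs.
V = ΣQ_DR · Δt = 39.20 × 7200 s = 2.822 × 10^5 ft³.
Over A = 0.0661 mi², depth = V / A = 1.84 in.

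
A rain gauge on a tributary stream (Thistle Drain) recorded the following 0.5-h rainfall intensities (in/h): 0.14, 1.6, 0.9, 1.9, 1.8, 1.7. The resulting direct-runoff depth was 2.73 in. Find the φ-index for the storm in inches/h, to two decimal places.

Only the 5 blocks with intensity above φ contribute runoff: 1.6, 0.9, 1.9, 1.8, 1.7 in/h.
Σ(I−φ)·Δt = d  ⇒  (1.6+0.9+1.9+1.8+1.7 − 5φ)·0.5 = 2.73
φ = (7.900 − 2.73/0.5) / 5 = 0.49 in/h.

φ ≈ 0.49 in/h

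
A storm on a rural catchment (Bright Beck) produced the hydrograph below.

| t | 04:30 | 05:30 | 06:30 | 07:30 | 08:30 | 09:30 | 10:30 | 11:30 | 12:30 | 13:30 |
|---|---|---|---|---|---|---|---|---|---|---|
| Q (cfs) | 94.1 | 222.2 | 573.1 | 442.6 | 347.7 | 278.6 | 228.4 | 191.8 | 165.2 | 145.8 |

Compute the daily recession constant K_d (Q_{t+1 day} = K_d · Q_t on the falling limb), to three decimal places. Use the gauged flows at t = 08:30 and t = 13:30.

K_d ≈ 0.015

Between t = 08:30 and t = 13:30 the flow falls from 347.7 to 145.8 cfs over 5×1 h = 5 h.
Per-interval ratio K = (145.8/347.7)^(1/5) = 0.8404; K_d = K^(24/1) = 0.015.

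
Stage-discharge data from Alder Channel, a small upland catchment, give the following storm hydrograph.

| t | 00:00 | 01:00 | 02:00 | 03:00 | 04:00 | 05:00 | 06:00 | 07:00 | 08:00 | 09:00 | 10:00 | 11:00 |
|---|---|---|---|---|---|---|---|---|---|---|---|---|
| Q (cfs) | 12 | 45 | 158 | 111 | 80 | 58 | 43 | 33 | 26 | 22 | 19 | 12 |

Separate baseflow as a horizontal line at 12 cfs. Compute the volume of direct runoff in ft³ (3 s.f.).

V ≈ 1.71 × 10^6 ft³

Direct-runoff ordinates (Q − Q_b): 0.0, 33.0, 146.0, 99.0, 68.0, 46.0, 31.0, 21.0, 14.0, 10.0, 7.0, 0.0 cfs.
ΣQ_DR = 475.0 cfs.
With Δt = 1 h = 3600 s, V = ΣQ_DR · Δt = 475.0 × 3600 = 1.71 × 10^6 ft³.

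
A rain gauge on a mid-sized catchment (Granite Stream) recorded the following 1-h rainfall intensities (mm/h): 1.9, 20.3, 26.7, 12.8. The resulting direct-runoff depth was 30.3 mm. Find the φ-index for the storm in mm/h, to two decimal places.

φ ≈ 9.83 mm/h

Only the 3 blocks with intensity above φ contribute runoff: 20.3, 26.7, 12.8 mm/h.
Σ(I−φ)·Δt = d  ⇒  (20.3+26.7+12.8 − 3φ)·1 = 30.3
φ = (59.80 − 30.3/1) / 3 = 9.83 mm/h.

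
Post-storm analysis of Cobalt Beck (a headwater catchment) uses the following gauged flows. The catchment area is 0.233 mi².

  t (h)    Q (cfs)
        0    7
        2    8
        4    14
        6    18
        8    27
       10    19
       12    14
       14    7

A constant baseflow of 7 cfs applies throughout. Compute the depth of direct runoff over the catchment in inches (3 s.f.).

d ≈ 0.771 in

Direct runoff: 0.0, 1.0, 7.0, 11.0, 20.0, 12.0, 7.0, 0.0 cfs; ΣQ_DR = 58.00 cfs.
V = ΣQ_DR · Δt = 58.00 × 7200 s = 4.176 × 10^5 ft³.
Over A = 0.233 mi², depth = V / A = 0.771 in.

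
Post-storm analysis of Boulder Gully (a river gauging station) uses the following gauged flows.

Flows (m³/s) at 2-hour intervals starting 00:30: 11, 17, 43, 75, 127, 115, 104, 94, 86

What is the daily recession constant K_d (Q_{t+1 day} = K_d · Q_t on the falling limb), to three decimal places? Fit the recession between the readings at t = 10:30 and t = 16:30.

K_d ≈ 0.313

Between t = 10:30 and t = 16:30 the flow falls from 115 to 86 m³/s over 3×2 h = 6 h.
Per-interval ratio K = (86/115)^(1/3) = 0.9077; K_d = K^(24/2) = 0.313.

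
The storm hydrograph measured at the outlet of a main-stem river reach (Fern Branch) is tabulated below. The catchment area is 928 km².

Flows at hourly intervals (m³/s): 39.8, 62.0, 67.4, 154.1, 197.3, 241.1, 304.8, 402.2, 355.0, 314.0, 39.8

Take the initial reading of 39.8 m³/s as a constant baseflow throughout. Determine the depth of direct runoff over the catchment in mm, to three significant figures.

d ≈ 6.75 mm

Direct runoff: 0.0, 22.2, 27.6, 114.3, 157.5, 201.3, 265.0, 362.4, 315.2, 274.2, 0.0 m³/s; ΣQ_DR = 1740 m³/s.
V = ΣQ_DR · Δt = 1740 × 3600 s = 6.263 × 10^6 m³.
Over A = 928 km², depth = V / A = 6.75 mm.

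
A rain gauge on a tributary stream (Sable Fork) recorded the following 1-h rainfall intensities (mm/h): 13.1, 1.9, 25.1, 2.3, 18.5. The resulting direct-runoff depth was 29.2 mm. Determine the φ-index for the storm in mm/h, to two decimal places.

φ ≈ 9.17 mm/h

Only the 3 blocks with intensity above φ contribute runoff: 13.1, 25.1, 18.5 mm/h.
Σ(I−φ)·Δt = d  ⇒  (13.1+25.1+18.5 − 3φ)·1 = 29.2
φ = (56.70 − 29.2/1) / 3 = 9.17 mm/h.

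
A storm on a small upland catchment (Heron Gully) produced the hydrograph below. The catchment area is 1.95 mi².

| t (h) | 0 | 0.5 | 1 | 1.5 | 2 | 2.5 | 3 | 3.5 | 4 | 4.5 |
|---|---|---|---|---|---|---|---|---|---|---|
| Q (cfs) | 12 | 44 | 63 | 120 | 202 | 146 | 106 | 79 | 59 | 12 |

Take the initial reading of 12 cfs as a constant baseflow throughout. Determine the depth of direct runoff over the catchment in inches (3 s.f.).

d ≈ 0.287 in

Direct runoff: 0.0, 32.0, 51.0, 108.0, 190.0, 134.0, 94.0, 67.0, 47.0, 0.0 cfs; ΣQ_DR = 723.0 cfs.
V = ΣQ_DR · Δt = 723.0 × 1800 s = 1.301 × 10^6 ft³.
Over A = 1.95 mi², depth = V / A = 0.287 in.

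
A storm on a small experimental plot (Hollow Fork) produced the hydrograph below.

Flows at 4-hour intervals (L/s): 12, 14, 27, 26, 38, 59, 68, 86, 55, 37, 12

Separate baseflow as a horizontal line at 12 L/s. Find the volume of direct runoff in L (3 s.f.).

Direct-runoff ordinates (Q − Q_b): 0.0, 2.0, 15.0, 14.0, 26.0, 47.0, 56.0, 74.0, 43.0, 25.0, 0.0 L/s.
ΣQ_DR = 302.0 L/s.
With Δt = 4 h = 14400 s, V = ΣQ_DR · Δt = 302.0 × 14400 = 4.35 × 10^6 L.

V ≈ 4.35 × 10^6 L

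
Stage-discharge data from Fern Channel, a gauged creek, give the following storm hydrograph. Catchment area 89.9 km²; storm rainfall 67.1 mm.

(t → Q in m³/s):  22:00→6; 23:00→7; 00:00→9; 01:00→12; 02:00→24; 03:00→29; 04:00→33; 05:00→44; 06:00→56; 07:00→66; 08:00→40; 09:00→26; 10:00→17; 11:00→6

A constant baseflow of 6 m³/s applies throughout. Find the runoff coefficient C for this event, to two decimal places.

C ≈ 0.17

ΣQ_DR = 291.0 m³/s; V = ΣQ_DR·Δt = 1.048 × 10^6 m³.
Runoff depth d = V / A = 11.65 mm.
C = d / P = 11.65 / 67.1 = 0.17.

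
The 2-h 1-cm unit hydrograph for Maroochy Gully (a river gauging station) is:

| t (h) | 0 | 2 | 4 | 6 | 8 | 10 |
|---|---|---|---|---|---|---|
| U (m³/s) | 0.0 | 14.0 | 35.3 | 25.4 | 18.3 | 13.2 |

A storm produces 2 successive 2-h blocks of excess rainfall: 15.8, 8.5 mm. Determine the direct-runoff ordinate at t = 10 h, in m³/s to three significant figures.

By discrete convolution, Q_j = Σ (P_i / 10 mm) · U_{j−i}.
At t = 10 h (j=5): Q = (15.8/10)·13.2 + (8.5/10)·18.3 = 36.4 m³/s.

Q ≈ 36.4 m³/s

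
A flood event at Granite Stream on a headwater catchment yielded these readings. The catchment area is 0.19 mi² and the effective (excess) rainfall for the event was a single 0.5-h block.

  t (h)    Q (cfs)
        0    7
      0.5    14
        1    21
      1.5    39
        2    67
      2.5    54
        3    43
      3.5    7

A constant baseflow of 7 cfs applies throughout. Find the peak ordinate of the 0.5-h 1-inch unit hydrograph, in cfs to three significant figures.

U_p ≈ 75.1 cfs

Direct runoff: 0.0, 7.0, 14.0, 32.0, 60.0, 47.0, 36.0, 0.0 cfs; ΣQ_DR = 196.0 cfs, peak = 60.0 cfs.
Runoff depth d = ΣQ_DR·Δt / A = 196.0 × 1800 / (0.19 mi²) = 0.7993 in.
The 1-inch UH is the DRH scaled by (1 in)/d, so U_p = 60.0 × 1/0.7993 = 75.1 cfs.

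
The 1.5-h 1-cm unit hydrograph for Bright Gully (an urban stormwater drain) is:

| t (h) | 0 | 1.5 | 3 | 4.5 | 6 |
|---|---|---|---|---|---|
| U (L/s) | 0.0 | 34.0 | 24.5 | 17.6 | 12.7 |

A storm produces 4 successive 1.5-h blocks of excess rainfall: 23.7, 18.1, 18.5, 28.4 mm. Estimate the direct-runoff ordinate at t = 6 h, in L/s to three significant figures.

By discrete convolution, Q_j = Σ (P_i / 10 mm) · U_{j−i}.
At t = 6 h (j=4): Q = (23.7/10)·12.7 + (18.1/10)·17.6 + (18.5/10)·24.5 + (28.4/10)·34.0 = 204 L/s.

Q ≈ 204 L/s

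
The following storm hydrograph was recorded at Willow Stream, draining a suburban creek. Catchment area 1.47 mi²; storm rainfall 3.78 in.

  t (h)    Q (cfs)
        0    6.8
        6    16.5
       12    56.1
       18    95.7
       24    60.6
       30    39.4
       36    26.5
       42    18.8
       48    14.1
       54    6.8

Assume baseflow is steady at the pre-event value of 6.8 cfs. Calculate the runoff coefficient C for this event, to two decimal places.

ΣQ_DR = 273.3 cfs; V = ΣQ_DR·Δt = 5.903 × 10^6 ft³.
Runoff depth d = V / A = 1.729 in.
C = d / P = 1.729 / 3.78 = 0.46.

C ≈ 0.46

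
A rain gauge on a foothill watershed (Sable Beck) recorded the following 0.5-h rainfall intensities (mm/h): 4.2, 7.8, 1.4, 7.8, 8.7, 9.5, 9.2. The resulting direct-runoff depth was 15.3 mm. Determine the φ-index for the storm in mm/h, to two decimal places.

Only the 6 blocks with intensity above φ contribute runoff: 4.2, 7.8, 7.8, 8.7, 9.5, 9.2 mm/h.
Σ(I−φ)·Δt = d  ⇒  (4.2+7.8+7.8+8.7+9.5+9.2 − 6φ)·0.5 = 15.3
φ = (47.20 − 15.3/0.5) / 6 = 2.77 mm/h.

φ ≈ 2.77 mm/h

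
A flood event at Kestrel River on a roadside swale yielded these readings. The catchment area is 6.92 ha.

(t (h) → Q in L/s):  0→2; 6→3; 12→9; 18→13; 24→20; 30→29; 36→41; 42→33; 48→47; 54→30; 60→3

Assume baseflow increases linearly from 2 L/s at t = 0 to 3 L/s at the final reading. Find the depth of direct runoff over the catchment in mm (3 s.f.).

Direct runoff: 0.00, 0.90, 6.80, 10.70, 17.60, 26.50, 38.40, 30.30, 44.20, 27.10, 0.00 L/s; ΣQ_DR = 202.5 L/s.
V = ΣQ_DR · Δt = 202.5 × 21600 s = 4.374 × 10^6 L.
Over A = 6.92 ha, depth = V / A = 63.2 mm.

d ≈ 63.2 mm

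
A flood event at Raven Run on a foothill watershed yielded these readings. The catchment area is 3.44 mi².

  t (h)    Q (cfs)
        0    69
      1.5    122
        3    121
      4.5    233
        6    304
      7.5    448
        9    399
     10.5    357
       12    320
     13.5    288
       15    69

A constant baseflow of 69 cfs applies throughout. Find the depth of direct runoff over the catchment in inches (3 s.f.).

Direct runoff: 0.0, 53.0, 52.0, 164.0, 235.0, 379.0, 330.0, 288.0, 251.0, 219.0, 0.0 cfs; ΣQ_DR = 1971 cfs.
V = ΣQ_DR · Δt = 1971 × 5400 s = 1.064 × 10^7 ft³.
Over A = 3.44 mi², depth = V / A = 1.33 in.

d ≈ 1.33 in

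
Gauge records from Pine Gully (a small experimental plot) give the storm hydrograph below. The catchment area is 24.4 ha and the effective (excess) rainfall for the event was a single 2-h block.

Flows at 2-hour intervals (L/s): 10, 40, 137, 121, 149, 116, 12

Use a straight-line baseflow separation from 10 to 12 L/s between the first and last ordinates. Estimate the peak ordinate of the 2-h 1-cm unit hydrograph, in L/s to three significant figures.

U_p ≈ 91.8 L/s

Direct runoff: 0.00, 29.67, 126.33, 110.00, 137.67, 104.33, 0.00 L/s; ΣQ_DR = 508.0 L/s, peak = 137.67 L/s.
Runoff depth d = ΣQ_DR·Δt / A = 508.0 × 7200 / (24.4 ha) = 14.99 mm.
The 1-cm UH is the DRH scaled by (10 mm)/d, so U_p = 137.67 × 10/14.99 = 91.8 L/s.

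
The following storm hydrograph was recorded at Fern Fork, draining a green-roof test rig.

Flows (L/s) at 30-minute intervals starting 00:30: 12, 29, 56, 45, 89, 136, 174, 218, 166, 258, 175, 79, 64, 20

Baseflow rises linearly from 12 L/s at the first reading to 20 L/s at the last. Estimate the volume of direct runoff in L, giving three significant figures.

Direct-runoff ordinates (Q − Q_b): 0.00, 16.38, 42.77, 31.15, 74.54, 120.92, 158.31, 201.69, 149.08, 240.46, 156.85, 60.23, 44.62, 0.00 L/s.
ΣQ_DR = 1297 L/s.
With Δt = 0.5 h = 1800 s, V = ΣQ_DR · Δt = 1297 × 1800 = 2.33 × 10^6 L.

V ≈ 2.33 × 10^6 L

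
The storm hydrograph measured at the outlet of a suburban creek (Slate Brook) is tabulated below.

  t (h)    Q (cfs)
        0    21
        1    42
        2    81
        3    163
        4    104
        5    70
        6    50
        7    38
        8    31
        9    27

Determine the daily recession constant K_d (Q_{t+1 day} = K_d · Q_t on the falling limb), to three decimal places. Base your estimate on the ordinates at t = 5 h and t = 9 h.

Between t = 5 h and t = 9 h the flow falls from 70 to 27 cfs over 4×1 h = 4 h.
Per-interval ratio K = (27/70)^(1/4) = 0.7881; K_d = K^(24/1) = 0.003.

K_d ≈ 0.003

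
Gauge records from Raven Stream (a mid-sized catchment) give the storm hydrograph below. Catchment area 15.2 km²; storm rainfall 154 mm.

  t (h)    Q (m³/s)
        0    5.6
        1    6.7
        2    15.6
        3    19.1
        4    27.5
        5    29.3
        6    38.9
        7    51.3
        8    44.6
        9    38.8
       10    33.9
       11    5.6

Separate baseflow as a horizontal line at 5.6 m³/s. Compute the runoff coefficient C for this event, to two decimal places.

ΣQ_DR = 249.7 m³/s; V = ΣQ_DR·Δt = 8.989 × 10^5 m³.
Runoff depth d = V / A = 59.14 mm.
C = d / P = 59.14 / 154 = 0.38.

C ≈ 0.38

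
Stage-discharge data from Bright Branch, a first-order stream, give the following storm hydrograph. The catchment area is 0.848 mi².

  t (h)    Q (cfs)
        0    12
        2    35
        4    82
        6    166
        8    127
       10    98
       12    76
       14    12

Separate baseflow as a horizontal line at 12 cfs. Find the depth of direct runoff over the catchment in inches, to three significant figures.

Direct runoff: 0.0, 23.0, 70.0, 154.0, 115.0, 86.0, 64.0, 0.0 cfs; ΣQ_DR = 512.0 cfs.
V = ΣQ_DR · Δt = 512.0 × 7200 s = 3.686 × 10^6 ft³.
Over A = 0.848 mi², depth = V / A = 1.87 in.

d ≈ 1.87 in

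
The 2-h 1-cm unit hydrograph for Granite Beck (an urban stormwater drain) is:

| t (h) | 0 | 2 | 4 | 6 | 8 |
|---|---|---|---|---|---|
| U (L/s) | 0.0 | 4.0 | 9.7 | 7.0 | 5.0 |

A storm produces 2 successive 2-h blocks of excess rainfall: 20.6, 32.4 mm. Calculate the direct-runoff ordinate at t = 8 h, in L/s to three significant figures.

By discrete convolution, Q_j = Σ (P_i / 10 mm) · U_{j−i}.
At t = 8 h (j=4): Q = (20.6/10)·5.0 + (32.4/10)·7.0 = 33.0 L/s.

Q ≈ 33.0 L/s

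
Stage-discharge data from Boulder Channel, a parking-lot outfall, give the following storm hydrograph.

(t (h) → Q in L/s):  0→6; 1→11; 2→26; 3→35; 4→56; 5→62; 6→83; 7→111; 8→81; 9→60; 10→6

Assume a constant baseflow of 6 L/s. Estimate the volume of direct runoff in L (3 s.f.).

Direct-runoff ordinates (Q − Q_b): 0.0, 5.0, 20.0, 29.0, 50.0, 56.0, 77.0, 105.0, 75.0, 54.0, 0.0 L/s.
ΣQ_DR = 471.0 L/s.
With Δt = 1 h = 3600 s, V = ΣQ_DR · Δt = 471.0 × 3600 = 1.70 × 10^6 L.

V ≈ 1.70 × 10^6 L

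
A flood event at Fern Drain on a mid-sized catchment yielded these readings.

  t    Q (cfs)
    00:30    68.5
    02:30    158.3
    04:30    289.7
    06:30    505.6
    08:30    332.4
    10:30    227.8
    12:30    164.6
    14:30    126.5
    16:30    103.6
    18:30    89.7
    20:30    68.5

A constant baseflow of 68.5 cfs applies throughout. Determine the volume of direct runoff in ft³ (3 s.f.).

V ≈ 9.95 × 10^6 ft³

Direct-runoff ordinates (Q − Q_b): 0.0, 89.8, 221.2, 437.1, 263.9, 159.3, 96.1, 58.0, 35.1, 21.2, 0.0 cfs.
ΣQ_DR = 1382 cfs.
With Δt = 2 h = 7200 s, V = ΣQ_DR · Δt = 1382 × 7200 = 9.95 × 10^6 ft³.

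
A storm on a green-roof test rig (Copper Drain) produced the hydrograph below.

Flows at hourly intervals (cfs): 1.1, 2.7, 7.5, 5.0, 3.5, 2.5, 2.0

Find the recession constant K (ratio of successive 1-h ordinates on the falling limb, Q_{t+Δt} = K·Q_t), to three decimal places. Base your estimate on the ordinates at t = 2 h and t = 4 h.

K ≈ 0.683

Using the recession-limb readings at t = 2 h and t = 4 h: Q falls from 7.5 to 3.5 cfs over 2 intervals.
K = (Q₂/Q₁)^(1/2) = (3.5/7.5)^(1/2) = 0.683.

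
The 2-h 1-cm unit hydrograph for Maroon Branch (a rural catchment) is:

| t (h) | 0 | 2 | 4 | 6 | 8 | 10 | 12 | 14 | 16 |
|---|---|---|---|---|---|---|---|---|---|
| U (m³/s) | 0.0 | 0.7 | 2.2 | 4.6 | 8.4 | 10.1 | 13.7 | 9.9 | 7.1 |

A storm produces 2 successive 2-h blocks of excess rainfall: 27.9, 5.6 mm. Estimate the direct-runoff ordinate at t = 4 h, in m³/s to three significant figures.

By discrete convolution, Q_j = Σ (P_i / 10 mm) · U_{j−i}.
At t = 4 h (j=2): Q = (27.9/10)·2.2 + (5.6/10)·0.7 = 6.53 m³/s.

Q ≈ 6.53 m³/s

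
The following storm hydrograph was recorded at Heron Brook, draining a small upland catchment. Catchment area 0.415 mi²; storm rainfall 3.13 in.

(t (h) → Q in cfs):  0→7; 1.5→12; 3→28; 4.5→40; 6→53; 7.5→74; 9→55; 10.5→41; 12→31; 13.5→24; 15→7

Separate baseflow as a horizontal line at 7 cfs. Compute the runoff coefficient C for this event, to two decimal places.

ΣQ_DR = 295.0 cfs; V = ΣQ_DR·Δt = 1.593 × 10^6 ft³.
Runoff depth d = V / A = 1.652 in.
C = d / P = 1.652 / 3.13 = 0.53.

C ≈ 0.53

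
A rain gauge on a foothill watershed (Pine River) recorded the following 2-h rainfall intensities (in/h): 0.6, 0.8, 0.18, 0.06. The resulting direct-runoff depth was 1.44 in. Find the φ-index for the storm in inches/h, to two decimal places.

Only the 2 blocks with intensity above φ contribute runoff: 0.6, 0.8 in/h.
Σ(I−φ)·Δt = d  ⇒  (0.6+0.8 − 2φ)·2 = 1.44
φ = (1.400 − 1.44/2) / 2 = 0.34 in/h.

φ ≈ 0.34 in/h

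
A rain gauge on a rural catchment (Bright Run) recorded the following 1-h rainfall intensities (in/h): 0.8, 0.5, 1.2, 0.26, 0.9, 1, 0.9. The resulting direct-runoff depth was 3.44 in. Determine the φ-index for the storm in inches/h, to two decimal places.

φ ≈ 0.31 in/h

Only the 6 blocks with intensity above φ contribute runoff: 0.8, 0.5, 1.2, 0.9, 1, 0.9 in/h.
Σ(I−φ)·Δt = d  ⇒  (0.8+0.5+1.2+0.9+1+0.9 − 6φ)·1 = 3.44
φ = (5.300 − 3.44/1) / 6 = 0.31 in/h.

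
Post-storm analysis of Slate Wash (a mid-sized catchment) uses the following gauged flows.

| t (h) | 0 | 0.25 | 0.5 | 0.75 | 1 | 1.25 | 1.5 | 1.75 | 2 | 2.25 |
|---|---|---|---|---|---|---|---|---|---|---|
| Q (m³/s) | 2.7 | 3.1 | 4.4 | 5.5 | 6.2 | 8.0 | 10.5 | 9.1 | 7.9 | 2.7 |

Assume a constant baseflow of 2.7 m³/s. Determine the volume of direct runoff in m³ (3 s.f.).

Direct-runoff ordinates (Q − Q_b): 0.0, 0.4, 1.7, 2.8, 3.5, 5.3, 7.8, 6.4, 5.2, 0.0 m³/s.
ΣQ_DR = 33.10 m³/s.
With Δt = 0.25 h = 900 s, V = ΣQ_DR · Δt = 33.10 × 900 = 29800 m³.

V ≈ 29800 m³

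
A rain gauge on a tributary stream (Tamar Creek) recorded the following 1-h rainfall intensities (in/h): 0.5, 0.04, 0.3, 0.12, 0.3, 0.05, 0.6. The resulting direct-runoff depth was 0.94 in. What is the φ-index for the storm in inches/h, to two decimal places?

Only the 4 blocks with intensity above φ contribute runoff: 0.5, 0.3, 0.3, 0.6 in/h.
Σ(I−φ)·Δt = d  ⇒  (0.5+0.3+0.3+0.6 − 4φ)·1 = 0.94
φ = (1.700 − 0.94/1) / 4 = 0.19 in/h.

φ ≈ 0.19 in/h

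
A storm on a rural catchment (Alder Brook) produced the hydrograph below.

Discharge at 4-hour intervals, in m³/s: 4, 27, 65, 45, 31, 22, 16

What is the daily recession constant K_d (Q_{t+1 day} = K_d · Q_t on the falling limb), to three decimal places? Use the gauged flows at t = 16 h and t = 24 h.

Between t = 16 h and t = 24 h the flow falls from 31 to 16 m³/s over 2×4 h = 8 h.
Per-interval ratio K = (16/31)^(1/2) = 0.7184; K_d = K^(24/4) = 0.137.

K_d ≈ 0.137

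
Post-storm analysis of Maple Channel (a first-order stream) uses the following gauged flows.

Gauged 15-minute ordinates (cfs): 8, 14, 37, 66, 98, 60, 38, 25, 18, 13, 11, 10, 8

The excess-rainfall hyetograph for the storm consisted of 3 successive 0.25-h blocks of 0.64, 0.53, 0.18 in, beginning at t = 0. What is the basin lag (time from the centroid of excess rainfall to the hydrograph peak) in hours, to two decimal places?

Centroid of excess rainfall: t_c = Σ P_i·t̄_i / ΣP_i = 0.2898 h (block centres at 0.125, 0.375, 0.625 h).
Hydrograph peak occurs at t = 1 h, so basin lag t_L = 1 − 0.2898 = 0.71 h.

t_L ≈ 0.71 h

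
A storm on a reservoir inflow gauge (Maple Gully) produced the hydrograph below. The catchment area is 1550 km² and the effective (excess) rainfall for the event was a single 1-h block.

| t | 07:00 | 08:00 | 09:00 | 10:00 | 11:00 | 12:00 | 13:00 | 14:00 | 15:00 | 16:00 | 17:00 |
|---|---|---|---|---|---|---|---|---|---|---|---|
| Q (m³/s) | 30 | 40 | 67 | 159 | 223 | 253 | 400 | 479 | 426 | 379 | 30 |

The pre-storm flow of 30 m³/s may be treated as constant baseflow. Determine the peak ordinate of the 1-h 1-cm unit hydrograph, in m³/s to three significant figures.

U_p ≈ 897 m³/s

Direct runoff: 0.0, 10.0, 37.0, 129.0, 193.0, 223.0, 370.0, 449.0, 396.0, 349.0, 0.0 m³/s; ΣQ_DR = 2156 m³/s, peak = 449.0 m³/s.
Runoff depth d = ΣQ_DR·Δt / A = 2156 × 3600 / (1550 km²) = 5.007 mm.
The 1-cm UH is the DRH scaled by (10 mm)/d, so U_p = 449.0 × 10/5.007 = 897 m³/s.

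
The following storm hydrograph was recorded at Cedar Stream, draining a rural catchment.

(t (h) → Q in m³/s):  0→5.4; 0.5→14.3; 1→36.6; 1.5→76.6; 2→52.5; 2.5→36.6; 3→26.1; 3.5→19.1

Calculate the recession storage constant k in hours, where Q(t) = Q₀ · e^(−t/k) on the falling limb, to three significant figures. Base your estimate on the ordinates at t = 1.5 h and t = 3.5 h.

On the falling limb, Q drops from 76.6 to 19.1 m³/s between t = 1.5 h and t = 3.5 h (Δt = 2 h).
k = −Δt / ln(Q₂/Q₁) = −2 / ln(19.1/76.6) = 1.44 h.

k ≈ 1.44 h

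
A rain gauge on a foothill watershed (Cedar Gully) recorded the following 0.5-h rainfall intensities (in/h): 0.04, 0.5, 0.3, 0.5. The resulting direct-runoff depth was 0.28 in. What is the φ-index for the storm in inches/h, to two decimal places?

φ ≈ 0.25 in/h

Only the 3 blocks with intensity above φ contribute runoff: 0.5, 0.3, 0.5 in/h.
Σ(I−φ)·Δt = d  ⇒  (0.5+0.3+0.5 − 3φ)·0.5 = 0.28
φ = (1.300 − 0.28/0.5) / 3 = 0.25 in/h.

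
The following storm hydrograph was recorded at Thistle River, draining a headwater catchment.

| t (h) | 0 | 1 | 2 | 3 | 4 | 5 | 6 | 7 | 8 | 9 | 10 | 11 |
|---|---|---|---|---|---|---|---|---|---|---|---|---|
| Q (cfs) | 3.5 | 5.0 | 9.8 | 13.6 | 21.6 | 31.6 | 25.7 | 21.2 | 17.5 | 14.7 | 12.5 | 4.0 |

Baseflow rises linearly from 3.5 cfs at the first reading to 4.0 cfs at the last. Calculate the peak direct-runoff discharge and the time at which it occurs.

Subtracting baseflow gives direct-runoff ordinates: 0.00, 1.45, 6.21, 9.96, 17.92, 27.87, 21.93, 17.38, 13.64, 10.79, 8.55, 0.00 cfs.
The maximum is 27.87 cfs, occurring at the reading for t = 5 h.

Q_p = 27.87 cfs at t = 5 h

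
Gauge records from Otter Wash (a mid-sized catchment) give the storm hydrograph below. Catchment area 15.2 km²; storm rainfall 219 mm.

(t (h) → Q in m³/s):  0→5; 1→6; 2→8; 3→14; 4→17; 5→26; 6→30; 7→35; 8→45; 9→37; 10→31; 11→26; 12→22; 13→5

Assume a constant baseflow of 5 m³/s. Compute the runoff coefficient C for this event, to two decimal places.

C ≈ 0.26

ΣQ_DR = 237.0 m³/s; V = ΣQ_DR·Δt = 8.532 × 10^5 m³.
Runoff depth d = V / A = 56.13 mm.
C = d / P = 56.13 / 219 = 0.26.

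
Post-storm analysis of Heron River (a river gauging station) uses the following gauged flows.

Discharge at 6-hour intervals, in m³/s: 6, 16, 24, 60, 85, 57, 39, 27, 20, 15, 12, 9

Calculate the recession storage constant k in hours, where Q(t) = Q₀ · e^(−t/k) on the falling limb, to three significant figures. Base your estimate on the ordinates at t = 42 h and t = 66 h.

On the falling limb, Q drops from 27 to 9 m³/s between t = 42 h and t = 66 h (Δt = 24 h).
k = −Δt / ln(Q₂/Q₁) = −24 / ln(9/27) = 21.8 h.

k ≈ 21.8 h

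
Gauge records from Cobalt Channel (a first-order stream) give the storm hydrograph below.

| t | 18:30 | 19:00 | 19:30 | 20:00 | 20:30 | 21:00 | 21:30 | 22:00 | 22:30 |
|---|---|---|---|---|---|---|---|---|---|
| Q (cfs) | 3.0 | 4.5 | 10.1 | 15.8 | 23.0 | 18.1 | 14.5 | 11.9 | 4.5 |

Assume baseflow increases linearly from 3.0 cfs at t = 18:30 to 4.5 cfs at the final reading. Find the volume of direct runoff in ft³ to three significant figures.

Direct-runoff ordinates (Q − Q_b): 0.00, 1.31, 6.72, 12.24, 19.25, 14.16, 10.38, 7.59, 0.00 cfs.
ΣQ_DR = 71.65 cfs.
With Δt = 0.5 h = 1800 s, V = ΣQ_DR · Δt = 71.65 × 1800 = 1.29 × 10^5 ft³.

V ≈ 1.29 × 10^5 ft³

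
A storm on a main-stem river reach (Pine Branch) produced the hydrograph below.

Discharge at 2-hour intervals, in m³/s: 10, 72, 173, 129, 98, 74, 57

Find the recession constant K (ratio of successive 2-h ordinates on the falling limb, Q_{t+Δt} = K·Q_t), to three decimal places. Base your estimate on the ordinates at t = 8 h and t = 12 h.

Using the recession-limb readings at t = 8 h and t = 12 h: Q falls from 98 to 57 m³/s over 2 intervals.
K = (Q₂/Q₁)^(1/2) = (57/98)^(1/2) = 0.763.

K ≈ 0.763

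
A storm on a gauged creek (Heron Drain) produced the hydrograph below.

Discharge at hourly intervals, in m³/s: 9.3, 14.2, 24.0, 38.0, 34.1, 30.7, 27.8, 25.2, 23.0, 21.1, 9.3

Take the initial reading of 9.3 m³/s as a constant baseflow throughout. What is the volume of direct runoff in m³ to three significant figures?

Direct-runoff ordinates (Q − Q_b): 0.0, 4.9, 14.7, 28.7, 24.8, 21.4, 18.5, 15.9, 13.7, 11.8, 0.0 m³/s.
ΣQ_DR = 154.4 m³/s.
With Δt = 1 h = 3600 s, V = ΣQ_DR · Δt = 154.4 × 3600 = 5.56 × 10^5 m³.

V ≈ 5.56 × 10^5 m³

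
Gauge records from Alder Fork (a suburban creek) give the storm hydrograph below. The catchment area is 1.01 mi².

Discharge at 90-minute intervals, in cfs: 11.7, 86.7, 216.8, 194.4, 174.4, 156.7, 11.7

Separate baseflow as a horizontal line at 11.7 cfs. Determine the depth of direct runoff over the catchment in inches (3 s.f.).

Direct runoff: 0.0, 75.0, 205.1, 182.7, 162.7, 145.0, 0.0 cfs; ΣQ_DR = 770.5 cfs.
V = ΣQ_DR · Δt = 770.5 × 5400 s = 4.161 × 10^6 ft³.
Over A = 1.01 mi², depth = V / A = 1.77 in.

d ≈ 1.77 in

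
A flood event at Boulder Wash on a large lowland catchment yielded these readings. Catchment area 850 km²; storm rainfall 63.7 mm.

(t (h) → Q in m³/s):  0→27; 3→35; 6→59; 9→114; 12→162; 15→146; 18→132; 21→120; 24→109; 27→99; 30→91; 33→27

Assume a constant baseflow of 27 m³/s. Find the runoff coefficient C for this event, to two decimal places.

ΣQ_DR = 797.0 m³/s; V = ΣQ_DR·Δt = 8.608 × 10^6 m³.
Runoff depth d = V / A = 10.13 mm.
C = d / P = 10.13 / 63.7 = 0.16.

C ≈ 0.16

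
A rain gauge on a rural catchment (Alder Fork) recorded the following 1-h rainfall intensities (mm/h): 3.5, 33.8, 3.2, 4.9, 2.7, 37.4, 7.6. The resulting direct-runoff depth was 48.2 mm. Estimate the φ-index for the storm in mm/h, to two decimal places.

Only the 2 blocks with intensity above φ contribute runoff: 33.8, 37.4 mm/h.
Σ(I−φ)·Δt = d  ⇒  (33.8+37.4 − 2φ)·1 = 48.2
φ = (71.20 − 48.2/1) / 2 = 11.50 mm/h.

φ ≈ 11.50 mm/h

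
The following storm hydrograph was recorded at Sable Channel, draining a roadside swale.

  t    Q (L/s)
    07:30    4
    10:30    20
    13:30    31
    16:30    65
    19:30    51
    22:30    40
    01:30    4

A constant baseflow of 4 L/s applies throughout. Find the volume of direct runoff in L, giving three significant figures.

Direct-runoff ordinates (Q − Q_b): 0.0, 16.0, 27.0, 61.0, 47.0, 36.0, 0.0 L/s.
ΣQ_DR = 187.0 L/s.
With Δt = 3 h = 10800 s, V = ΣQ_DR · Δt = 187.0 × 10800 = 2.02 × 10^6 L.

V ≈ 2.02 × 10^6 L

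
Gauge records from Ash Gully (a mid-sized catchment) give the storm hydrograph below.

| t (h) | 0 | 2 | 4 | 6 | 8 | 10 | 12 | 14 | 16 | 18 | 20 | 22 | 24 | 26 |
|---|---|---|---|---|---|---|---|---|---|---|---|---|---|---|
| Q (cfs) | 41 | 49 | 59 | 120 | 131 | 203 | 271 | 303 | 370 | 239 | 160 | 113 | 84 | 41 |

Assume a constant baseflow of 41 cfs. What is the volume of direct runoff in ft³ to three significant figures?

V ≈ 1.16 × 10^7 ft³

Direct-runoff ordinates (Q − Q_b): 0.0, 8.0, 18.0, 79.0, 90.0, 162.0, 230.0, 262.0, 329.0, 198.0, 119.0, 72.0, 43.0, 0.0 cfs.
ΣQ_DR = 1610 cfs.
With Δt = 2 h = 7200 s, V = ΣQ_DR · Δt = 1610 × 7200 = 1.16 × 10^7 ft³.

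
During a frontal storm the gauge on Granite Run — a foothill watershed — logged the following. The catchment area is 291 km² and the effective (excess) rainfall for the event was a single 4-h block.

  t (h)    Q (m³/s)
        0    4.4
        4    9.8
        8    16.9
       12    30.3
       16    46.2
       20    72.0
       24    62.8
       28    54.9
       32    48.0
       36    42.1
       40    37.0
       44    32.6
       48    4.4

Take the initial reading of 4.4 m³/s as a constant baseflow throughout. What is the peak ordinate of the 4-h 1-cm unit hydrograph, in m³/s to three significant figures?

Direct runoff: 0.0, 5.4, 12.5, 25.9, 41.8, 67.6, 58.4, 50.5, 43.6, 37.7, 32.6, 28.2, 0.0 m³/s; ΣQ_DR = 404.2 m³/s, peak = 67.6 m³/s.
Runoff depth d = ΣQ_DR·Δt / A = 404.2 × 14400 / (291 km²) = 20.00 mm.
The 1-cm UH is the DRH scaled by (10 mm)/d, so U_p = 67.6 × 10/20.00 = 33.8 m³/s.

U_p ≈ 33.8 m³/s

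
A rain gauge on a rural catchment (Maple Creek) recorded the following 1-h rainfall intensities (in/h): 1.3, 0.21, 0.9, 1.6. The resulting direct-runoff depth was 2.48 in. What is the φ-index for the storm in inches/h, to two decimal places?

φ ≈ 0.44 in/h

Only the 3 blocks with intensity above φ contribute runoff: 1.3, 0.9, 1.6 in/h.
Σ(I−φ)·Δt = d  ⇒  (1.3+0.9+1.6 − 3φ)·1 = 2.48
φ = (3.800 − 2.48/1) / 3 = 0.44 in/h.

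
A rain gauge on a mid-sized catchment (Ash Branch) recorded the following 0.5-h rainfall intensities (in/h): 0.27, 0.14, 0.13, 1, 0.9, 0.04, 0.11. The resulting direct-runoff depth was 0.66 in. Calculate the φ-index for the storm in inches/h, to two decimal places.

φ ≈ 0.29 in/h

Only the 2 blocks with intensity above φ contribute runoff: 1, 0.9 in/h.
Σ(I−φ)·Δt = d  ⇒  (1+0.9 − 2φ)·0.5 = 0.66
φ = (1.900 − 0.66/0.5) / 2 = 0.29 in/h.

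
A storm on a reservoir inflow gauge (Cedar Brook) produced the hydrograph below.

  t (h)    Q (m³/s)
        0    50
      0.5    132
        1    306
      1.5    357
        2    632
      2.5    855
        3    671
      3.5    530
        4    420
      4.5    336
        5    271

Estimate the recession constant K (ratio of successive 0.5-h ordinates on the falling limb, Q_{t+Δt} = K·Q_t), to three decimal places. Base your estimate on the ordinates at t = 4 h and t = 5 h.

K ≈ 0.803

Using the recession-limb readings at t = 4 h and t = 5 h: Q falls from 420 to 271 m³/s over 2 intervals.
K = (Q₂/Q₁)^(1/2) = (271/420)^(1/2) = 0.803.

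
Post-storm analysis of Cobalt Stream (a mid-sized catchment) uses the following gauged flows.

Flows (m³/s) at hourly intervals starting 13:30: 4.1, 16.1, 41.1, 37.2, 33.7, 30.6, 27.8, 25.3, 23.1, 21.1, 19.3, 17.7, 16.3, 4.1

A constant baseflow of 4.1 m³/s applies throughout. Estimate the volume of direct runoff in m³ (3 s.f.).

Direct-runoff ordinates (Q − Q_b): 0.0, 12.0, 37.0, 33.1, 29.6, 26.5, 23.7, 21.2, 19.0, 17.0, 15.2, 13.6, 12.2, 0.0 m³/s.
ΣQ_DR = 260.1 m³/s.
With Δt = 1 h = 3600 s, V = ΣQ_DR · Δt = 260.1 × 3600 = 9.36 × 10^5 m³.

V ≈ 9.36 × 10^5 m³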